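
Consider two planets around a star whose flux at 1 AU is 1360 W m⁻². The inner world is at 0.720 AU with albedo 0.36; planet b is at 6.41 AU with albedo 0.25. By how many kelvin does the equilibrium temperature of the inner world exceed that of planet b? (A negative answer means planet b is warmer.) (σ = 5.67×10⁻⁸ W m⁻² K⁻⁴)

ΔT ≈ 191.0 K

T_eq = [S₀(1−A)/(4σd²)]^(1/4), so T ∝ (1−A)^(1/4) / √d.
T₁ = [1360×0.64/(4×5.67×10⁻⁸×0.720²)]^(1/4) = 293.33 K.
T₂ = [1360×0.75/(4×5.67×10⁻⁸×6.41²)]^(1/4) = 102.28 K.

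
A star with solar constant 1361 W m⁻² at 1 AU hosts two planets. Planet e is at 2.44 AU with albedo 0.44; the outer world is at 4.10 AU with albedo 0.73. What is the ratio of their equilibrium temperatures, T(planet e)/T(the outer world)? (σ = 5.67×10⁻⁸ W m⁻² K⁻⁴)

T₁/T₂ ≈ 1.556

T_eq = [S₀(1−A)/(4σd²)]^(1/4), so T ∝ (1−A)^(1/4) / √d.
T₁ = [1361×0.56/(4×5.67×10⁻⁸×2.44²)]^(1/4) = 154.14 K.
T₂ = [1361×0.27/(4×5.67×10⁻⁸×4.10²)]^(1/4) = 99.08 K.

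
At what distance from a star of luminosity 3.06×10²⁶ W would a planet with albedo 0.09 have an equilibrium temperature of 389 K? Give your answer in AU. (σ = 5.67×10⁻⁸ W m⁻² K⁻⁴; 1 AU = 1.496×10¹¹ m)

From T_eq⁴ = L(1−A)/(16πσd²): d = √[L(1−A)/(16πσT_eq⁴)].
d = √[3.06×10²⁶ × 0.91 / (16π × 5.67×10⁻⁸ × (389)⁴)] = 6.53×10¹⁰ m = 0.437 AU.

d ≈ 0.437 AU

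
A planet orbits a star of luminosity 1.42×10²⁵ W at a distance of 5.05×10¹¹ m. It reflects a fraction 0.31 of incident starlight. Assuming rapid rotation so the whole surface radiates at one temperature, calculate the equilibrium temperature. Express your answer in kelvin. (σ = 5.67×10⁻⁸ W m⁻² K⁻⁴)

T_eq ≈ 60.6 K

Flux: S = L/(4πd²) = 1.42×10²⁵/(4π×(5.05×10¹¹)²) = 4.43 W m⁻².
Energy balance: absorbed = emitted ⇒ πR²·S(1−A) = 4πR²·σT_eq⁴, so T_eq⁴ = S(1−A)/(4σ).
T_eq = [4.43 × 0.69 / (4 × 5.67×10⁻⁸)]^(1/4) = (1.35×10⁷)^(1/4) = 60.6 K.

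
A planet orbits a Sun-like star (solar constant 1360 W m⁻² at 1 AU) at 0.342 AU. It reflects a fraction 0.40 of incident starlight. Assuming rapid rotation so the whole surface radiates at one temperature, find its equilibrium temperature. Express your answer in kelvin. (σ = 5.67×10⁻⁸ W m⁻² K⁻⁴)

Flux at 0.342 AU: S = 1360/0.342² = 1.16×10⁴ W m⁻².
Energy balance: absorbed = emitted ⇒ πR²·S(1−A) = 4πR²·σT_eq⁴, so T_eq⁴ = S(1−A)/(4σ).
T_eq = [1.16×10⁴ × 0.60 / (4 × 5.67×10⁻⁸)]^(1/4) = (3.08×10¹⁰)^(1/4) = 419 K.

T_eq ≈ 419 K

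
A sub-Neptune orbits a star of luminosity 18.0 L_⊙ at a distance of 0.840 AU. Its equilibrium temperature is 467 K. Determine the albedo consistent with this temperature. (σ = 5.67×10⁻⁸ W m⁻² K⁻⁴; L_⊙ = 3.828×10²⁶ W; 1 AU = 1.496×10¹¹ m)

d = 0.840 AU = 1.26×10¹¹ m.
L = 18.0 × 3.828×10²⁶ = 6.89×10²⁷ W.
Flux: S = L/(4πd²) = 6.89×10²⁷/(4π×(1.26×10¹¹)²) = 3.47×10⁴ W m⁻².
From T_eq⁴ = S(1−A)/(4σ): 1−A = 4σT_eq⁴/S.
1−A = 4 × 5.67×10⁻⁸ × (467)⁴ / 3.47×10⁴ = 0.311.

A ≈ 0.69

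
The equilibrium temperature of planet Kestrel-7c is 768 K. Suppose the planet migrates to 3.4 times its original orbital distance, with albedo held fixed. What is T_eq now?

T_eq ≈ 417 K

T_eq ∝ L^(1/4) · d^(−1/2).
T′ = 768 / 3.4^(1/2) = 417 K.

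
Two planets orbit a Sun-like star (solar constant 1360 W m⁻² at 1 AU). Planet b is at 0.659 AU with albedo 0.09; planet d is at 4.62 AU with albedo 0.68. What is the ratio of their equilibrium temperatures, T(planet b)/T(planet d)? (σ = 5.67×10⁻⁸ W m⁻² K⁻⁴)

T_eq = [S₀(1−A)/(4σd²)]^(1/4), so T ∝ (1−A)^(1/4) / √d.
T₁ = [1360×0.91/(4×5.67×10⁻⁸×0.659²)]^(1/4) = 334.80 K.
T₂ = [1360×0.32/(4×5.67×10⁻⁸×4.62²)]^(1/4) = 97.37 K.

T₁/T₂ ≈ 3.438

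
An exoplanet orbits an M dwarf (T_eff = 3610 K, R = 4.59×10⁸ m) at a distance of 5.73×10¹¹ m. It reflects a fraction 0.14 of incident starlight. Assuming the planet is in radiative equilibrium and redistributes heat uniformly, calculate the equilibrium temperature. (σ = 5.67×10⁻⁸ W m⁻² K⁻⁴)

L = 4πR_⋆²σT_⋆⁴ = 4π(4.59×10⁸)² × 5.67×10⁻⁸ × (3610)⁴ = 2.55×10²⁵ W.
S = L/(4πd²) = 6.18 W m⁻².
Energy balance: absorbed = emitted ⇒ πR²·S(1−A) = 4πR²·σT_eq⁴, so T_eq⁴ = S(1−A)/(4σ).
T_eq = [6.18 × 0.86 / (4 × 5.67×10⁻⁸)]^(1/4) = (2.34×10⁷)^(1/4) = 69.6 K.

T_eq ≈ 69.6 K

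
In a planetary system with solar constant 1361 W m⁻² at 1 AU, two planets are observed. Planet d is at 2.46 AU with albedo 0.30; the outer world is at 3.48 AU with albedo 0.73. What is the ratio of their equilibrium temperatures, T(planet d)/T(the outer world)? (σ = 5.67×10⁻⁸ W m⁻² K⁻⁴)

T₁/T₂ ≈ 1.509

T_eq = [S₀(1−A)/(4σd²)]^(1/4), so T ∝ (1−A)^(1/4) / √d.
T₁ = [1361×0.70/(4×5.67×10⁻⁸×2.46²)]^(1/4) = 162.32 K.
T₂ = [1361×0.27/(4×5.67×10⁻⁸×3.48²)]^(1/4) = 107.55 K.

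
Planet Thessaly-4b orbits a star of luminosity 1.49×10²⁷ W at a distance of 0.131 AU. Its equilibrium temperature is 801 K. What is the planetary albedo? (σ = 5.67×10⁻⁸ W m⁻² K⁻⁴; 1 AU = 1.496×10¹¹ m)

d = 0.131 AU = 1.96×10¹⁰ m.
Flux: S = L/(4πd²) = 1.49×10²⁷/(4π×(1.96×10¹⁰)²) = 3.09×10⁵ W m⁻².
From T_eq⁴ = S(1−A)/(4σ): 1−A = 4σT_eq⁴/S.
1−A = 4 × 5.67×10⁻⁸ × (801)⁴ / 3.09×10⁵ = 0.302.

A ≈ 0.70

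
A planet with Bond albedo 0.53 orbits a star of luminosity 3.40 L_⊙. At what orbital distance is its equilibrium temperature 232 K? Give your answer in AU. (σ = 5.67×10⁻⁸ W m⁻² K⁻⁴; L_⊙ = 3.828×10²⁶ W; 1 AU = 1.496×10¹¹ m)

L = 3.40 × 3.828×10²⁶ = 1.30×10²⁷ W.
From T_eq⁴ = L(1−A)/(16πσd²): d = √[L(1−A)/(16πσT_eq⁴)].
d = √[1.30×10²⁷ × 0.47 / (16π × 5.67×10⁻⁸ × (232)⁴)] = 2.72×10¹¹ m = 1.82 AU.

d ≈ 1.82 AU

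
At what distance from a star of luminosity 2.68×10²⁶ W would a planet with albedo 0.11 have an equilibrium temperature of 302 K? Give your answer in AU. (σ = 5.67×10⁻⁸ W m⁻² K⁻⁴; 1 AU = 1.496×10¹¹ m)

From T_eq⁴ = L(1−A)/(16πσd²): d = √[L(1−A)/(16πσT_eq⁴)].
d = √[2.68×10²⁶ × 0.89 / (16π × 5.67×10⁻⁸ × (302)⁴)] = 1.00×10¹¹ m = 0.670 AU.

d ≈ 0.670 AU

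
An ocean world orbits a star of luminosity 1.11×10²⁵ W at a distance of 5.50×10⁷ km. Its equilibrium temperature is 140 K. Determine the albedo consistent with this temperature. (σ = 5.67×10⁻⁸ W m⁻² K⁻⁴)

d = 5.50×10⁷ km = 5.50×10¹⁰ m.
Flux: S = L/(4πd²) = 1.11×10²⁵/(4π×(5.50×10¹⁰)²) = 292 W m⁻².
From T_eq⁴ = S(1−A)/(4σ): 1−A = 4σT_eq⁴/S.
1−A = 4 × 5.67×10⁻⁸ × (140)⁴ / 292 = 0.298.

A ≈ 0.70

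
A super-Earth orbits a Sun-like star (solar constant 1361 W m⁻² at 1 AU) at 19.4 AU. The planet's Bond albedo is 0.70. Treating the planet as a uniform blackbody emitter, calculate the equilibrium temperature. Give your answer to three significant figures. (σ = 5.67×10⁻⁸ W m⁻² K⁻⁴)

Flux at 19.4 AU: S = 1361/19.4² = 3.62 W m⁻².
Energy balance: absorbed = emitted ⇒ πR²·S(1−A) = 4πR²·σT_eq⁴, so T_eq⁴ = S(1−A)/(4σ).
T_eq = [3.62 × 0.30 / (4 × 5.67×10⁻⁸)]^(1/4) = (4.78×10⁶)^(1/4) = 46.8 K.

T_eq ≈ 46.8 K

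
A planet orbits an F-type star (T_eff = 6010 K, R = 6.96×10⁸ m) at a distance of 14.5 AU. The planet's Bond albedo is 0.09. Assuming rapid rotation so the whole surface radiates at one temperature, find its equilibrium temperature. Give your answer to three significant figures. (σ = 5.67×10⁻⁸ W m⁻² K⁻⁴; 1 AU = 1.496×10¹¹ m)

T_eq ≈ 74.3 K

d = 14.5 AU = 2.17×10¹² m.
L = 4πR_⋆²σT_⋆⁴ = 4π(6.96×10⁸)² × 5.67×10⁻⁸ × (6010)⁴ = 4.50×10²⁶ W.
S = L/(4πd²) = 7.62 W m⁻².
Energy balance: absorbed = emitted ⇒ πR²·S(1−A) = 4πR²·σT_eq⁴, so T_eq⁴ = S(1−A)/(4σ).
T_eq = [7.62 × 0.91 / (4 × 5.67×10⁻⁸)]^(1/4) = (3.06×10⁷)^(1/4) = 74.3 K.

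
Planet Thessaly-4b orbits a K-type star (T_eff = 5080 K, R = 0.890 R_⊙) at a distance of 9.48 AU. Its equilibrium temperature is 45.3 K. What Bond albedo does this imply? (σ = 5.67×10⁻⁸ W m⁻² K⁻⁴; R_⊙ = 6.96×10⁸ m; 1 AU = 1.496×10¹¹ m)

R_⋆ = 0.890 × 6.96×10⁸ = 6.19×10⁸ m.
d = 9.48 AU = 1.42×10¹² m.
L = 4πR_⋆²σT_⋆⁴ = 4π(6.19×10⁸)² × 5.67×10⁻⁸ × (5080)⁴ = 1.82×10²⁶ W.
S = L/(4πd²) = 7.20 W m⁻².
From T_eq⁴ = S(1−A)/(4σ): 1−A = 4σT_eq⁴/S.
1−A = 4 × 5.67×10⁻⁸ × (45.3)⁴ / 7.20 = 0.133.

A ≈ 0.87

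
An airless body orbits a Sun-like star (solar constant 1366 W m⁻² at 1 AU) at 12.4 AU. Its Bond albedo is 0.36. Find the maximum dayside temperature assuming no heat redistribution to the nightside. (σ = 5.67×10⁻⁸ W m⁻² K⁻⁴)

Flux at 12.4 AU: S = 1366/12.4² = 8.88 W m⁻².
With no redistribution each surface element balances locally: S(1−A) = σT⁴.
T = [8.88 × 0.64 / 5.67×10⁻⁸]^(1/4) = (1.00×10⁸)^(1/4) = 100 K.

T_ss ≈ 100 K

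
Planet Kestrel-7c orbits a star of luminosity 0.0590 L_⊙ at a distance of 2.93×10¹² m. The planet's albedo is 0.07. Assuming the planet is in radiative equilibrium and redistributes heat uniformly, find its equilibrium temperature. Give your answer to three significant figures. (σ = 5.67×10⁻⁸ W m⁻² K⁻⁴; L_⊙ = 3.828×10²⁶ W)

T_eq ≈ 30.4 K

L = 0.0590 × 3.828×10²⁶ = 2.26×10²⁵ W.
Flux: S = L/(4πd²) = 2.26×10²⁵/(4π×(2.93×10¹²)²) = 0.209 W m⁻².
Energy balance: absorbed = emitted ⇒ πR²·S(1−A) = 4πR²·σT_eq⁴, so T_eq⁴ = S(1−A)/(4σ).
T_eq = [0.209 × 0.93 / (4 × 5.67×10⁻⁸)]^(1/4) = (8.58×10⁵)^(1/4) = 30.4 K.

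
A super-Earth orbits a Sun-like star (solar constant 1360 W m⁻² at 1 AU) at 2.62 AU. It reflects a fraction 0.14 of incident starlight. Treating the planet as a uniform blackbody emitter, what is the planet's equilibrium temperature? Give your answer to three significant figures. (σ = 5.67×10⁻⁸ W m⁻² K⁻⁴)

Flux at 2.62 AU: S = 1360/2.62² = 198 W m⁻².
Energy balance: absorbed = emitted ⇒ πR²·S(1−A) = 4πR²·σT_eq⁴, so T_eq⁴ = S(1−A)/(4σ).
T_eq = [198 × 0.86 / (4 × 5.67×10⁻⁸)]^(1/4) = (7.51×10⁸)^(1/4) = 166 K.

T_eq ≈ 166 K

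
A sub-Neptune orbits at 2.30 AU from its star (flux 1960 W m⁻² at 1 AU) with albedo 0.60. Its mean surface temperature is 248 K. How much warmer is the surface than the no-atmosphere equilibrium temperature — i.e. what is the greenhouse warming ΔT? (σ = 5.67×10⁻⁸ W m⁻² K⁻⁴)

S = 1960/2.30² = 370.5 W m⁻².
T_eq = [S(1−A)/(4σ)]^(1/4) = [370.5×0.40/(4×5.67×10⁻⁸)]^(1/4) = 159.9 K.
ΔT = T_surf − T_eq = 248 − 159.9.

ΔT ≈ 88.1 K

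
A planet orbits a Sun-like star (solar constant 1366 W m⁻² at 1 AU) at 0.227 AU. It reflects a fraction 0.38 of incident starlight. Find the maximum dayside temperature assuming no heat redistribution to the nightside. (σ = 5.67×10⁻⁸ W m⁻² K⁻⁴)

Flux at 0.227 AU: S = 1366/0.227² = 2.65×10⁴ W m⁻².
With no redistribution each surface element balances locally: S(1−A) = σT⁴.
T = [2.65×10⁴ × 0.62 / 5.67×10⁻⁸]^(1/4) = (2.90×10¹¹)^(1/4) = 734 K.

T_ss ≈ 734 K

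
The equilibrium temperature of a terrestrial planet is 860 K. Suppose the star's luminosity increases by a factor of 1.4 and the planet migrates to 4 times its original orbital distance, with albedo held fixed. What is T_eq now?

T_eq ∝ L^(1/4) · d^(−1/2).
T′ = 860 × 1.4^(1/4) / 4^(1/2) = 468 K.

T_eq ≈ 468 K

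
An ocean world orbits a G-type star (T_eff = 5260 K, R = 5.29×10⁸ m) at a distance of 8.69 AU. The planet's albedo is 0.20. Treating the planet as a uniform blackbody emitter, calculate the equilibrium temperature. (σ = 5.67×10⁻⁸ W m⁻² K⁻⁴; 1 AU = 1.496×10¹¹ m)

T_eq ≈ 71.0 K

d = 8.69 AU = 1.30×10¹² m.
L = 4πR_⋆²σT_⋆⁴ = 4π(5.29×10⁸)² × 5.67×10⁻⁸ × (5260)⁴ = 1.53×10²⁶ W.
S = L/(4πd²) = 7.19 W m⁻².
Energy balance: absorbed = emitted ⇒ πR²·S(1−A) = 4πR²·σT_eq⁴, so T_eq⁴ = S(1−A)/(4σ).
T_eq = [7.19 × 0.80 / (4 × 5.67×10⁻⁸)]^(1/4) = (2.54×10⁷)^(1/4) = 71.0 K.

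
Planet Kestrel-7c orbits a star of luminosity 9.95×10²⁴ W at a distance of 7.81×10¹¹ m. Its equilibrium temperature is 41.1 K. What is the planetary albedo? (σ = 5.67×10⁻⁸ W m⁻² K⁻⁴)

Flux: S = L/(4πd²) = 9.95×10²⁴/(4π×(7.81×10¹¹)²) = 1.30 W m⁻².
From T_eq⁴ = S(1−A)/(4σ): 1−A = 4σT_eq⁴/S.
1−A = 4 × 5.67×10⁻⁸ × (41.1)⁴ / 1.30 = 0.499.

A ≈ 0.50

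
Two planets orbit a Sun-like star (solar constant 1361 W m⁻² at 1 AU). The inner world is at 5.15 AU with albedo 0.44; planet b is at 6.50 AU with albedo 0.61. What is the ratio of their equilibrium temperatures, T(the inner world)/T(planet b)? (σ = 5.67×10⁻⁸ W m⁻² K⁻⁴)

T₁/T₂ ≈ 1.230

T_eq = [S₀(1−A)/(4σd²)]^(1/4), so T ∝ (1−A)^(1/4) / √d.
T₁ = [1361×0.56/(4×5.67×10⁻⁸×5.15²)]^(1/4) = 106.10 K.
T₂ = [1361×0.39/(4×5.67×10⁻⁸×6.50²)]^(1/4) = 86.27 K.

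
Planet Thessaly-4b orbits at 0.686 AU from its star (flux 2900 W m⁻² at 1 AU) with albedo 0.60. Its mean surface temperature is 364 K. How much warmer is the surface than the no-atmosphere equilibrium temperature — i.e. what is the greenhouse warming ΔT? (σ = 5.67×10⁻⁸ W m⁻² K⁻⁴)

S = 2900/0.686² = 6162 W m⁻².
T_eq = [S(1−A)/(4σ)]^(1/4) = [6162×0.40/(4×5.67×10⁻⁸)]^(1/4) = 322.9 K.
ΔT = T_surf − T_eq = 364 − 322.9.

ΔT ≈ 41.1 K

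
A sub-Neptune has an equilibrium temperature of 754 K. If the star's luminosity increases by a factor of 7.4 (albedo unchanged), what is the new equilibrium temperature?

T_eq ≈ 1240 K

T_eq ∝ L^(1/4) · d^(−1/2).
T′ = 754 × 7.4^(1/4) = 1240 K.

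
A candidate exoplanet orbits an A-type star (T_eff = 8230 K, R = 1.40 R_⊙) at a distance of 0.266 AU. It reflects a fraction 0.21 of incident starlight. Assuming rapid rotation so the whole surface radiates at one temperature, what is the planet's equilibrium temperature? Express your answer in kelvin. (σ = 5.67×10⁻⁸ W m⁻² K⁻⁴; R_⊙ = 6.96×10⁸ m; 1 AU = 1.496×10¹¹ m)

T_eq ≈ 859 K

R_⋆ = 1.40 × 6.96×10⁸ = 9.74×10⁸ m.
d = 0.266 AU = 3.98×10¹⁰ m.
L = 4πR_⋆²σT_⋆⁴ = 4π(9.74×10⁸)² × 5.67×10⁻⁸ × (8230)⁴ = 3.10×10²⁷ W.
S = L/(4πd²) = 1.56×10⁵ W m⁻².
Energy balance: absorbed = emitted ⇒ πR²·S(1−A) = 4πR²·σT_eq⁴, so T_eq⁴ = S(1−A)/(4σ).
T_eq = [1.56×10⁵ × 0.79 / (4 × 5.67×10⁻⁸)]^(1/4) = (5.43×10¹¹)^(1/4) = 859 K.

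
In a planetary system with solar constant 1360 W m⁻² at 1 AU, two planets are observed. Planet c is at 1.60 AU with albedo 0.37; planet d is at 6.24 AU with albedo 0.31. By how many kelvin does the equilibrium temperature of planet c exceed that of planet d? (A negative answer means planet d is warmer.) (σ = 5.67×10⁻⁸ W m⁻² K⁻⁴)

T_eq = [S₀(1−A)/(4σd²)]^(1/4), so T ∝ (1−A)^(1/4) / √d.
T₁ = [1360×0.63/(4×5.67×10⁻⁸×1.60²)]^(1/4) = 196.00 K.
T₂ = [1360×0.69/(4×5.67×10⁻⁸×6.24²)]^(1/4) = 101.53 K.

ΔT ≈ 94.5 K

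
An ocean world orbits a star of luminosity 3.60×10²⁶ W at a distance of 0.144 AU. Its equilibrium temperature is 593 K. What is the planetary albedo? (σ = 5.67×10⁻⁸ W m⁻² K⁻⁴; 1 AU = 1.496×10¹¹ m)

A ≈ 0.55

d = 0.144 AU = 2.15×10¹⁰ m.
Flux: S = L/(4πd²) = 3.60×10²⁶/(4π×(2.15×10¹⁰)²) = 6.17×10⁴ W m⁻².
From T_eq⁴ = S(1−A)/(4σ): 1−A = 4σT_eq⁴/S.
1−A = 4 × 5.67×10⁻⁸ × (593)⁴ / 6.17×10⁴ = 0.454.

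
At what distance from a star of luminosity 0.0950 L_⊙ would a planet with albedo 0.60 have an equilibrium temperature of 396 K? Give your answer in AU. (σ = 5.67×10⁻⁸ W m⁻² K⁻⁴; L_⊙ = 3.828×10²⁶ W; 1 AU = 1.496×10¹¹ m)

L = 0.0950 × 3.828×10²⁶ = 3.64×10²⁵ W.
From T_eq⁴ = L(1−A)/(16πσd²): d = √[L(1−A)/(16πσT_eq⁴)].
d = √[3.64×10²⁵ × 0.40 / (16π × 5.67×10⁻⁸ × (396)⁴)] = 1.44×10¹⁰ m = 0.0963 AU.

d ≈ 0.0963 AU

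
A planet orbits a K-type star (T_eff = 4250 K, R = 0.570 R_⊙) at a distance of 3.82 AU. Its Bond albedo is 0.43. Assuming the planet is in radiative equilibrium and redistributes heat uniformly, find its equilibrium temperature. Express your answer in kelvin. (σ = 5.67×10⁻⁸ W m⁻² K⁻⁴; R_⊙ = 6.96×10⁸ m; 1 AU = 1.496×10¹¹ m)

R_⋆ = 0.570 × 6.96×10⁸ = 3.97×10⁸ m.
d = 3.82 AU = 5.71×10¹¹ m.
L = 4πR_⋆²σT_⋆⁴ = 4π(3.97×10⁸)² × 5.67×10⁻⁸ × (4250)⁴ = 3.66×10²⁵ W.
S = L/(4πd²) = 8.91 W m⁻².
Energy balance: absorbed = emitted ⇒ πR²·S(1−A) = 4πR²·σT_eq⁴, so T_eq⁴ = S(1−A)/(4σ).
T_eq = [8.91 × 0.57 / (4 × 5.67×10⁻⁸)]^(1/4) = (2.24×10⁷)^(1/4) = 68.8 K.

T_eq ≈ 68.8 K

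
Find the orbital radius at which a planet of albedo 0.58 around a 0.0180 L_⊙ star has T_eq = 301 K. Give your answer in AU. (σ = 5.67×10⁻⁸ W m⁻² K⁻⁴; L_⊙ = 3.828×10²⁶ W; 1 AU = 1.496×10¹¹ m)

d ≈ 0.0743 AU

L = 0.0180 × 3.828×10²⁶ = 6.89×10²⁴ W.
From T_eq⁴ = L(1−A)/(16πσd²): d = √[L(1−A)/(16πσT_eq⁴)].
d = √[6.89×10²⁴ × 0.42 / (16π × 5.67×10⁻⁸ × (301)⁴)] = 1.11×10¹⁰ m = 0.0743 AU.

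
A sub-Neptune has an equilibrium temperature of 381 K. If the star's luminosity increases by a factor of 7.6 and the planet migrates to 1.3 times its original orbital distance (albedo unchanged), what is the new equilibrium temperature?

T_eq ∝ L^(1/4) · d^(−1/2).
T′ = 381 × 7.6^(1/4) / 1.3^(1/2) = 555 K.

T_eq ≈ 555 K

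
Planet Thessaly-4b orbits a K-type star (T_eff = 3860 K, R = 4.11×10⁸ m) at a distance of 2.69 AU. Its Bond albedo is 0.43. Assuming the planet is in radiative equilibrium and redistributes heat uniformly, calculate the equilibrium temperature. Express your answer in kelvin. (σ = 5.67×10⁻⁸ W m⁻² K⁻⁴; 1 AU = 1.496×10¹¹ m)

T_eq ≈ 75.8 K

d = 2.69 AU = 4.02×10¹¹ m.
L = 4πR_⋆²σT_⋆⁴ = 4π(4.11×10⁸)² × 5.67×10⁻⁸ × (3860)⁴ = 2.67×10²⁵ W.
S = L/(4πd²) = 13.1 W m⁻².
Energy balance: absorbed = emitted ⇒ πR²·S(1−A) = 4πR²·σT_eq⁴, so T_eq⁴ = S(1−A)/(4σ).
T_eq = [13.1 × 0.57 / (4 × 5.67×10⁻⁸)]^(1/4) = (3.30×10⁷)^(1/4) = 75.8 K.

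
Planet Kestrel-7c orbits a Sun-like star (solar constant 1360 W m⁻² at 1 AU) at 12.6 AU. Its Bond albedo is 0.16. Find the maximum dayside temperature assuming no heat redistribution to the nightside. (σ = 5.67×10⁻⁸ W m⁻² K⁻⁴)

T_ss ≈ 106 K

Flux at 12.6 AU: S = 1360/12.6² = 8.57 W m⁻².
With no redistribution each surface element balances locally: S(1−A) = σT⁴.
T = [8.57 × 0.84 / 5.67×10⁻⁸]^(1/4) = (1.27×10⁸)^(1/4) = 106 K.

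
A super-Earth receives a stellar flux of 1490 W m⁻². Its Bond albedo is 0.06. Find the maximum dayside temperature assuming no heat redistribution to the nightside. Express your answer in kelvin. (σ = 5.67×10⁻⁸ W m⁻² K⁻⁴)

With no redistribution each surface element balances locally: S(1−A) = σT⁴.
T = [1490 × 0.94 / 5.67×10⁻⁸]^(1/4) = (2.47×10¹⁰)^(1/4) = 396 K.

T_ss ≈ 396 K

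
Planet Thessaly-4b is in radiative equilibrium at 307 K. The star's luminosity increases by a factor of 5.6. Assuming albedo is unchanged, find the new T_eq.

T_eq ≈ 472 K

T_eq ∝ L^(1/4) · d^(−1/2).
T′ = 307 × 5.6^(1/4) = 472 K.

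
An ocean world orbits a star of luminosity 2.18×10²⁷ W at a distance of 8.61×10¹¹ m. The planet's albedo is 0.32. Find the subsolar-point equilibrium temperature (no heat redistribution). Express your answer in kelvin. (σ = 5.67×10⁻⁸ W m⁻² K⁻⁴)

T_ss ≈ 230 K

Flux: S = L/(4πd²) = 2.18×10²⁷/(4π×(8.61×10¹¹)²) = 234 W m⁻².
At the subsolar point the surface absorbs S(1−A) and emits σT⁴ per unit area — no factor of 4, since only the local patch is in balance.
T = [234 × 0.68 / 5.67×10⁻⁸]^(1/4) = (2.81×10⁹)^(1/4) = 230 K.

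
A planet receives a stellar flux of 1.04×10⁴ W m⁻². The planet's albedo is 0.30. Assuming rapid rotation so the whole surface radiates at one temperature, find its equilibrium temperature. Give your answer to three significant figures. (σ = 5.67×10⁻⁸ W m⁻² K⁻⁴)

T_eq ≈ 423 K

Energy balance: absorbed = emitted ⇒ πR²·S(1−A) = 4πR²·σT_eq⁴, so T_eq⁴ = S(1−A)/(4σ).
T_eq = [1.04×10⁴ × 0.70 / (4 × 5.67×10⁻⁸)]^(1/4) = (3.21×10¹⁰)^(1/4) = 423 K.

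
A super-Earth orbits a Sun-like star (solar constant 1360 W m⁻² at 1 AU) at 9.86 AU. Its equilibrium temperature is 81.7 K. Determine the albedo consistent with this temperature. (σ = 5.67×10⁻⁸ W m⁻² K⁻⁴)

Flux at 9.86 AU: S = 1360/9.86² = 14.0 W m⁻².
From T_eq⁴ = S(1−A)/(4σ): 1−A = 4σT_eq⁴/S.
1−A = 4 × 5.67×10⁻⁸ × (81.7)⁴ / 14.0 = 0.722.

A ≈ 0.28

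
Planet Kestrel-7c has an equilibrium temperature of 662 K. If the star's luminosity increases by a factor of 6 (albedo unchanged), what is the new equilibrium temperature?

T_eq ∝ L^(1/4) · d^(−1/2).
T′ = 662 × 6^(1/4) = 1040 K.

T_eq ≈ 1040 K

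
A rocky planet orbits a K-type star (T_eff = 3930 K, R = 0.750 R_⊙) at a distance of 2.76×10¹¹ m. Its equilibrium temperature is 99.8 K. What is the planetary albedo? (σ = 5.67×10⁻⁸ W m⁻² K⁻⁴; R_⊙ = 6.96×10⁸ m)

R_⋆ = 0.750 × 6.96×10⁸ = 5.22×10⁸ m.
L = 4πR_⋆²σT_⋆⁴ = 4π(5.22×10⁸)² × 5.67×10⁻⁸ × (3930)⁴ = 4.63×10²⁵ W.
S = L/(4πd²) = 48.4 W m⁻².
From T_eq⁴ = S(1−A)/(4σ): 1−A = 4σT_eq⁴/S.
1−A = 4 × 5.67×10⁻⁸ × (99.8)⁴ / 48.4 = 0.465.

A ≈ 0.53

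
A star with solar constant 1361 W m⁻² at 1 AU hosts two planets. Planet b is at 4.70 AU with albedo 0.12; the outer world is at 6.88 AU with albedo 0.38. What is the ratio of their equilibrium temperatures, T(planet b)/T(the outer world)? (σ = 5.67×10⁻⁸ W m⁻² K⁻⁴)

T₁/T₂ ≈ 1.321

T_eq = [S₀(1−A)/(4σd²)]^(1/4), so T ∝ (1−A)^(1/4) / √d.
T₁ = [1361×0.88/(4×5.67×10⁻⁸×4.70²)]^(1/4) = 124.34 K.
T₂ = [1361×0.62/(4×5.67×10⁻⁸×6.88²)]^(1/4) = 94.16 K.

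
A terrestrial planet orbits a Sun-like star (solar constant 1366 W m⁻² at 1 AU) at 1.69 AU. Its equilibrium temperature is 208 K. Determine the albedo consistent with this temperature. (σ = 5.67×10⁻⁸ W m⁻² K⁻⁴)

A ≈ 0.11

Flux at 1.69 AU: S = 1366/1.69² = 478 W m⁻².
From T_eq⁴ = S(1−A)/(4σ): 1−A = 4σT_eq⁴/S.
1−A = 4 × 5.67×10⁻⁸ × (208)⁴ / 478 = 0.888.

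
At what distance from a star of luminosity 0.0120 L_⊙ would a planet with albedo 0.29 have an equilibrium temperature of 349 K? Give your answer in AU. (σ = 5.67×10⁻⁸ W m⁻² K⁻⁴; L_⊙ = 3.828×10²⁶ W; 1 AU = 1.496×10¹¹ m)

d ≈ 0.0587 AU

L = 0.0120 × 3.828×10²⁶ = 4.59×10²⁴ W.
From T_eq⁴ = L(1−A)/(16πσd²): d = √[L(1−A)/(16πσT_eq⁴)].
d = √[4.59×10²⁴ × 0.71 / (16π × 5.67×10⁻⁸ × (349)⁴)] = 8.78×10⁹ m = 0.0587 AU.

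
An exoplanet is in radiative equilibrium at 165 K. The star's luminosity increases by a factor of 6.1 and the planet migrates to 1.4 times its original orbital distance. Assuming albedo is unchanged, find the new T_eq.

T_eq ∝ L^(1/4) · d^(−1/2).
T′ = 165 × 6.1^(1/4) / 1.4^(1/2) = 219 K.

T_eq ≈ 219 K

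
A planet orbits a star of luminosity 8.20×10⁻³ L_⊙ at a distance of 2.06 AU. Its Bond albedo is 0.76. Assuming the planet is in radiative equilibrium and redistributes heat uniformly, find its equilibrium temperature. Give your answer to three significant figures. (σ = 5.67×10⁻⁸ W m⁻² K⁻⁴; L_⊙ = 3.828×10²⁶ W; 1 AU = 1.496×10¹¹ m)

T_eq ≈ 40.8 K

d = 2.06 AU = 3.08×10¹¹ m.
L = 8.20×10⁻³ × 3.828×10²⁶ = 3.14×10²⁴ W.
Flux: S = L/(4πd²) = 3.14×10²⁴/(4π×(3.08×10¹¹)²) = 2.63 W m⁻².
Energy balance: absorbed = emitted ⇒ πR²·S(1−A) = 4πR²·σT_eq⁴, so T_eq⁴ = S(1−A)/(4σ).
T_eq = [2.63 × 0.24 / (4 × 5.67×10⁻⁸)]^(1/4) = (2.78×10⁶)^(1/4) = 40.8 K.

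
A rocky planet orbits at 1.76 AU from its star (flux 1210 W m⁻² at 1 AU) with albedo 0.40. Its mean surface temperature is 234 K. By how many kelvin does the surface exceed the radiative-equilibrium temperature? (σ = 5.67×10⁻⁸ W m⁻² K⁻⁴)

ΔT ≈ 54.7 K

S = 1210/1.76² = 390.6 W m⁻².
T_eq = [S(1−A)/(4σ)]^(1/4) = [390.6×0.60/(4×5.67×10⁻⁸)]^(1/4) = 179.3 K.
ΔT = T_surf − T_eq = 234 − 179.3.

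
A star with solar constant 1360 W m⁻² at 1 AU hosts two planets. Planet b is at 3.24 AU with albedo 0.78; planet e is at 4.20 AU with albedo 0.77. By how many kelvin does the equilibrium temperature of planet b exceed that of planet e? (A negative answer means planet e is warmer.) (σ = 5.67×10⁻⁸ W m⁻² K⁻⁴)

ΔT ≈ 11.8 K

T_eq = [S₀(1−A)/(4σd²)]^(1/4), so T ∝ (1−A)^(1/4) / √d.
T₁ = [1360×0.22/(4×5.67×10⁻⁸×3.24²)]^(1/4) = 105.88 K.
T₂ = [1360×0.23/(4×5.67×10⁻⁸×4.20²)]^(1/4) = 94.03 K.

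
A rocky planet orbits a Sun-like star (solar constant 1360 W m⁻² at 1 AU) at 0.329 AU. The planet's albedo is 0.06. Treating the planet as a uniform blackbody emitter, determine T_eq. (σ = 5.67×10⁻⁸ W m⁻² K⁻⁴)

Flux at 0.329 AU: S = 1360/0.329² = 1.26×10⁴ W m⁻².
Energy balance: absorbed = emitted ⇒ πR²·S(1−A) = 4πR²·σT_eq⁴, so T_eq⁴ = S(1−A)/(4σ).
T_eq = [1.26×10⁴ × 0.94 / (4 × 5.67×10⁻⁸)]^(1/4) = (5.21×10¹⁰)^(1/4) = 478 K.

T_eq ≈ 478 K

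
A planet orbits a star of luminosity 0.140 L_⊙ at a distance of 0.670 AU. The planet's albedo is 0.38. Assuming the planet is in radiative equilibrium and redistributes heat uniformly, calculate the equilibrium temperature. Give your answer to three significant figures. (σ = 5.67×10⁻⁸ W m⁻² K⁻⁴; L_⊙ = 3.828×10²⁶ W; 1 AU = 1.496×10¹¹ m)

d = 0.670 AU = 1.00×10¹¹ m.
L = 0.140 × 3.828×10²⁶ = 5.36×10²⁵ W.
Flux: S = L/(4πd²) = 5.36×10²⁵/(4π×(1.00×10¹¹)²) = 424 W m⁻².
Energy balance: absorbed = emitted ⇒ πR²·S(1−A) = 4πR²·σT_eq⁴, so T_eq⁴ = S(1−A)/(4σ).
T_eq = [424 × 0.62 / (4 × 5.67×10⁻⁸)]^(1/4) = (1.16×10⁹)^(1/4) = 185 K.

T_eq ≈ 185 K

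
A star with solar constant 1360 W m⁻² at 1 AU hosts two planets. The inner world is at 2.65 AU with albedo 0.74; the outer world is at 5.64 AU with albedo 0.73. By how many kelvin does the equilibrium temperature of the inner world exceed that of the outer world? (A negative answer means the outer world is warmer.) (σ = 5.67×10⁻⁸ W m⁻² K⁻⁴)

ΔT ≈ 37.6 K

T_eq = [S₀(1−A)/(4σd²)]^(1/4), so T ∝ (1−A)^(1/4) / √d.
T₁ = [1360×0.26/(4×5.67×10⁻⁸×2.65²)]^(1/4) = 122.07 K.
T₂ = [1360×0.27/(4×5.67×10⁻⁸×5.64²)]^(1/4) = 84.46 K.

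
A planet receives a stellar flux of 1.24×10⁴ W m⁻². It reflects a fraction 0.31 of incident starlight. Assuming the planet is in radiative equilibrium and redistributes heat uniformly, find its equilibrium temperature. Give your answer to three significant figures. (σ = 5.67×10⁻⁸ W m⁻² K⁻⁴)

T_eq ≈ 441 K

Energy balance: absorbed = emitted ⇒ πR²·S(1−A) = 4πR²·σT_eq⁴, so T_eq⁴ = S(1−A)/(4σ).
T_eq = [1.24×10⁴ × 0.69 / (4 × 5.67×10⁻⁸)]^(1/4) = (3.77×10¹⁰)^(1/4) = 441 K.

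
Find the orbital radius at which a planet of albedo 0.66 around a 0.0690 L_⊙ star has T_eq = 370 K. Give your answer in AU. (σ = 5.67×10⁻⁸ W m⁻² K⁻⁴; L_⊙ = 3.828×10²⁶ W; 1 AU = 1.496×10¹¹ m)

L = 0.0690 × 3.828×10²⁶ = 2.64×10²⁵ W.
From T_eq⁴ = L(1−A)/(16πσd²): d = √[L(1−A)/(16πσT_eq⁴)].
d = √[2.64×10²⁵ × 0.34 / (16π × 5.67×10⁻⁸ × (370)⁴)] = 1.30×10¹⁰ m = 0.0867 AU.

d ≈ 0.0867 AU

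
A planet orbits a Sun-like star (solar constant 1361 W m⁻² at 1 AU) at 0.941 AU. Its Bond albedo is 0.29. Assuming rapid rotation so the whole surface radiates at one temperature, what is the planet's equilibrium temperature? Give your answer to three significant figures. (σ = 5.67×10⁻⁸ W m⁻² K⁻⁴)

Flux at 0.941 AU: S = 1361/0.941² = 1540 W m⁻².
Energy balance: absorbed = emitted ⇒ πR²·S(1−A) = 4πR²·σT_eq⁴, so T_eq⁴ = S(1−A)/(4σ).
T_eq = [1540 × 0.71 / (4 × 5.67×10⁻⁸)]^(1/4) = (4.81×10⁹)^(1/4) = 263 K.

T_eq ≈ 263 K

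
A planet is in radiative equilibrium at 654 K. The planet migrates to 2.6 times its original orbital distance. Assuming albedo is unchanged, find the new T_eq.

T_eq ∝ L^(1/4) · d^(−1/2).
T′ = 654 / 2.6^(1/2) = 406 K.

T_eq ≈ 406 K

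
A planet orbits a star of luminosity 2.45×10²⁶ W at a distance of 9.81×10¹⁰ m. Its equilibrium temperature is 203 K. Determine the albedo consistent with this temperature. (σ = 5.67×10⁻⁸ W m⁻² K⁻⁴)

Flux: S = L/(4πd²) = 2.45×10²⁶/(4π×(9.81×10¹⁰)²) = 2030 W m⁻².
From T_eq⁴ = S(1−A)/(4σ): 1−A = 4σT_eq⁴/S.
1−A = 4 × 5.67×10⁻⁸ × (203)⁴ / 2030 = 0.190.

A ≈ 0.81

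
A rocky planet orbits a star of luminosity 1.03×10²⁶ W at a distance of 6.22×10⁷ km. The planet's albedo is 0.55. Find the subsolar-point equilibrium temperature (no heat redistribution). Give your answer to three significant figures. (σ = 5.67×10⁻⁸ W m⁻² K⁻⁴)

d = 6.22×10⁷ km = 6.22×10¹⁰ m.
Flux: S = L/(4πd²) = 1.03×10²⁶/(4π×(6.22×10¹⁰)²) = 2120 W m⁻².
At the subsolar point the surface absorbs S(1−A) and emits σT⁴ per unit area — no factor of 4, since only the local patch is in balance.
T = [2120 × 0.45 / 5.67×10⁻⁸]^(1/4) = (1.68×10¹⁰)^(1/4) = 360 K.

T_ss ≈ 360 K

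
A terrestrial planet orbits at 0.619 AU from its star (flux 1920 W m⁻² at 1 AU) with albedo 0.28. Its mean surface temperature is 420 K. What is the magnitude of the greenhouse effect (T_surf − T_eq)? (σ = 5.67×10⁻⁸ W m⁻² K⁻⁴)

S = 1920/0.619² = 5011 W m⁻².
T_eq = [S(1−A)/(4σ)]^(1/4) = [5011×0.72/(4×5.67×10⁻⁸)]^(1/4) = 355.1 K.
ΔT = T_surf − T_eq = 420 − 355.1.

ΔT ≈ 64.9 K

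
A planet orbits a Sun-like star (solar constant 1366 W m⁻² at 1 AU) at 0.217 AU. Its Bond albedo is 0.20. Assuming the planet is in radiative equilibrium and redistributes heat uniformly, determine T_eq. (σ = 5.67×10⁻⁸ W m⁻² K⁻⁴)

Flux at 0.217 AU: S = 1366/0.217² = 2.90×10⁴ W m⁻².
Energy balance: absorbed = emitted ⇒ πR²·S(1−A) = 4πR²·σT_eq⁴, so T_eq⁴ = S(1−A)/(4σ).
T_eq = [2.90×10⁴ × 0.80 / (4 × 5.67×10⁻⁸)]^(1/4) = (1.02×10¹¹)^(1/4) = 566 K.

T_eq ≈ 566 K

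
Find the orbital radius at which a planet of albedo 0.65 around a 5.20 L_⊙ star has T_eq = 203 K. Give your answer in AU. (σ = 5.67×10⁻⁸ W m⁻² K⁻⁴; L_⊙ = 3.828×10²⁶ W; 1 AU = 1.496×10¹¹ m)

L = 5.20 × 3.828×10²⁶ = 1.99×10²⁷ W.
From T_eq⁴ = L(1−A)/(16πσd²): d = √[L(1−A)/(16πσT_eq⁴)].
d = √[1.99×10²⁷ × 0.35 / (16π × 5.67×10⁻⁸ × (203)⁴)] = 3.79×10¹¹ m = 2.54 AU.

d ≈ 2.54 AU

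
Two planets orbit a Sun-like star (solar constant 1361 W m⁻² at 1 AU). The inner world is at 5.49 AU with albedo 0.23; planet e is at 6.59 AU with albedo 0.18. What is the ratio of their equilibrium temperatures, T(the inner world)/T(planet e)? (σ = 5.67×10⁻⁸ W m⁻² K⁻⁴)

T₁/T₂ ≈ 1.079

T_eq = [S₀(1−A)/(4σd²)]^(1/4), so T ∝ (1−A)^(1/4) / √d.
T₁ = [1361×0.77/(4×5.67×10⁻⁸×5.49²)]^(1/4) = 111.27 K.
T₂ = [1361×0.82/(4×5.67×10⁻⁸×6.59²)]^(1/4) = 103.17 K.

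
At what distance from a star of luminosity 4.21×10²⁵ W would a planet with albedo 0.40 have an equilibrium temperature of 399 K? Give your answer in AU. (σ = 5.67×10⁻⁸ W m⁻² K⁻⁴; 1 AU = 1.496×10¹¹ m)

From T_eq⁴ = L(1−A)/(16πσd²): d = √[L(1−A)/(16πσT_eq⁴)].
d = √[4.21×10²⁵ × 0.60 / (16π × 5.67×10⁻⁸ × (399)⁴)] = 1.87×10¹⁰ m = 0.125 AU.

d ≈ 0.125 AU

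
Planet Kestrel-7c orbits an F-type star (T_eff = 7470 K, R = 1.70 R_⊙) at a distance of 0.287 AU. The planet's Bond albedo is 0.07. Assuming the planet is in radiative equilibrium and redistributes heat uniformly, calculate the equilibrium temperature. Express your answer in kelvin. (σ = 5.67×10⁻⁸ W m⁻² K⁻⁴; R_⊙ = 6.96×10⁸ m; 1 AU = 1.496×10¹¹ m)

T_eq ≈ 861 K

R_⋆ = 1.70 × 6.96×10⁸ = 1.18×10⁹ m.
d = 0.287 AU = 4.29×10¹⁰ m.
L = 4πR_⋆²σT_⋆⁴ = 4π(1.18×10⁹)² × 5.67×10⁻⁸ × (7470)⁴ = 3.11×10²⁷ W.
S = L/(4πd²) = 1.34×10⁵ W m⁻².
Energy balance: absorbed = emitted ⇒ πR²·S(1−A) = 4πR²·σT_eq⁴, so T_eq⁴ = S(1−A)/(4σ).
T_eq = [1.34×10⁵ × 0.93 / (4 × 5.67×10⁻⁸)]^(1/4) = (5.50×10¹¹)^(1/4) = 861 K.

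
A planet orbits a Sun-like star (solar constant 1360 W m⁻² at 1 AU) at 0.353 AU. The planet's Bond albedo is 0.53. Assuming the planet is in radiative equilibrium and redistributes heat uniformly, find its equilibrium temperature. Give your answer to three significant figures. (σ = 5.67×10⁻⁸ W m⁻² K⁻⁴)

T_eq ≈ 388 K

Flux at 0.353 AU: S = 1360/0.353² = 1.09×10⁴ W m⁻².
Energy balance: absorbed = emitted ⇒ πR²·S(1−A) = 4πR²·σT_eq⁴, so T_eq⁴ = S(1−A)/(4σ).
T_eq = [1.09×10⁴ × 0.47 / (4 × 5.67×10⁻⁸)]^(1/4) = (2.26×10¹⁰)^(1/4) = 388 K.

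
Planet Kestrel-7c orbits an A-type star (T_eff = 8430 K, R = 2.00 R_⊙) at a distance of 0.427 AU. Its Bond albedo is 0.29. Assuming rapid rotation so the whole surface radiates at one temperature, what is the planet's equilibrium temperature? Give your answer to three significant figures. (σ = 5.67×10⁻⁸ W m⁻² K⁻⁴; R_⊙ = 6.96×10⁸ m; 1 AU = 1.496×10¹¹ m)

R_⋆ = 2.00 × 6.96×10⁸ = 1.39×10⁹ m.
d = 0.427 AU = 6.39×10¹⁰ m.
L = 4πR_⋆²σT_⋆⁴ = 4π(1.39×10⁹)² × 5.67×10⁻⁸ × (8430)⁴ = 6.97×10²⁷ W.
S = L/(4πd²) = 1.36×10⁵ W m⁻².
Energy balance: absorbed = emitted ⇒ πR²·S(1−A) = 4πR²·σT_eq⁴, so T_eq⁴ = S(1−A)/(4σ).
T_eq = [1.36×10⁵ × 0.71 / (4 × 5.67×10⁻⁸)]^(1/4) = (4.26×10¹¹)^(1/4) = 808 K.

T_eq ≈ 808 K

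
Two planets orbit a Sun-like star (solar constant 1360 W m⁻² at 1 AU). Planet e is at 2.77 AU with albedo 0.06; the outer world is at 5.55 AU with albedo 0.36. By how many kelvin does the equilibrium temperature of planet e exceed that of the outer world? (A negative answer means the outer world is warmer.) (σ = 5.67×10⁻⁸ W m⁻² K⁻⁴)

T_eq = [S₀(1−A)/(4σd²)]^(1/4), so T ∝ (1−A)^(1/4) / √d.
T₁ = [1360×0.94/(4×5.67×10⁻⁸×2.77²)]^(1/4) = 164.63 K.
T₂ = [1360×0.64/(4×5.67×10⁻⁸×5.55²)]^(1/4) = 105.65 K.

ΔT ≈ 59.0 K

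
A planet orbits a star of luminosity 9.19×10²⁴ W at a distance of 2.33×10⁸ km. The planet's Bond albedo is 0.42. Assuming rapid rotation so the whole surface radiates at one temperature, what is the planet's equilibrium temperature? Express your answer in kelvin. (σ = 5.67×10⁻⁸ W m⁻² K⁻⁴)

T_eq ≈ 76.6 K

d = 2.33×10⁸ km = 2.33×10¹¹ m.
Flux: S = L/(4πd²) = 9.19×10²⁴/(4π×(2.33×10¹¹)²) = 13.5 W m⁻².
Energy balance: absorbed = emitted ⇒ πR²·S(1−A) = 4πR²·σT_eq⁴, so T_eq⁴ = S(1−A)/(4σ).
T_eq = [13.5 × 0.58 / (4 × 5.67×10⁻⁸)]^(1/4) = (3.44×10⁷)^(1/4) = 76.6 K.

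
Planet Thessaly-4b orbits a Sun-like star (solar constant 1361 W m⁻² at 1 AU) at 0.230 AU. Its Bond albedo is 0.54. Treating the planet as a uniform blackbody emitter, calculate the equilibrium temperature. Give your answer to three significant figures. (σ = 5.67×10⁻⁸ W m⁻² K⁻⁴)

T_eq ≈ 478 K

Flux at 0.230 AU: S = 1361/0.230² = 2.57×10⁴ W m⁻².
Energy balance: absorbed = emitted ⇒ πR²·S(1−A) = 4πR²·σT_eq⁴, so T_eq⁴ = S(1−A)/(4σ).
T_eq = [2.57×10⁴ × 0.46 / (4 × 5.67×10⁻⁸)]^(1/4) = (5.22×10¹⁰)^(1/4) = 478 K.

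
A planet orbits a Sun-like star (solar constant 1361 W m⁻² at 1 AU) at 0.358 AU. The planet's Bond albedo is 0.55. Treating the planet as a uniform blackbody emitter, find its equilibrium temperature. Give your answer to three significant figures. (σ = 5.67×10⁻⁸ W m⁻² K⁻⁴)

T_eq ≈ 381 K

Flux at 0.358 AU: S = 1361/0.358² = 1.06×10⁴ W m⁻².
Energy balance: absorbed = emitted ⇒ πR²·S(1−A) = 4πR²·σT_eq⁴, so T_eq⁴ = S(1−A)/(4σ).
T_eq = [1.06×10⁴ × 0.45 / (4 × 5.67×10⁻⁸)]^(1/4) = (2.11×10¹⁰)^(1/4) = 381 K.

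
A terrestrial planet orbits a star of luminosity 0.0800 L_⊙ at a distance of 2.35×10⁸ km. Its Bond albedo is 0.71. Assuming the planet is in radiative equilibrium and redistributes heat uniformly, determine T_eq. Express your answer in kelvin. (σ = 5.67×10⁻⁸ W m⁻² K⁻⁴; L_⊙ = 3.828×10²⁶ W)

T_eq ≈ 86.7 K

d = 2.35×10⁸ km = 2.35×10¹¹ m.
L = 0.0800 × 3.828×10²⁶ = 3.06×10²⁵ W.
Flux: S = L/(4πd²) = 3.06×10²⁵/(4π×(2.35×10¹¹)²) = 44.1 W m⁻².
Energy balance: absorbed = emitted ⇒ πR²·S(1−A) = 4πR²·σT_eq⁴, so T_eq⁴ = S(1−A)/(4σ).
T_eq = [44.1 × 0.29 / (4 × 5.67×10⁻⁸)]^(1/4) = (5.64×10⁷)^(1/4) = 86.7 K.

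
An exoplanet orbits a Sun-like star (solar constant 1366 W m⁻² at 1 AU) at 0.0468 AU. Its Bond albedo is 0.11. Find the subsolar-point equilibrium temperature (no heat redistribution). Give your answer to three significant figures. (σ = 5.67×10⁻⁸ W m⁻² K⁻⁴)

T_ss ≈ 1770 K

Flux at 0.0468 AU: S = 1366/0.0468² = 6.24×10⁵ W m⁻².
At the subsolar point the surface absorbs S(1−A) and emits σT⁴ per unit area — no factor of 4, since only the local patch is in balance.
T = [6.24×10⁵ × 0.89 / 5.67×10⁻⁸]^(1/4) = (9.79×10¹²)^(1/4) = 1770 K.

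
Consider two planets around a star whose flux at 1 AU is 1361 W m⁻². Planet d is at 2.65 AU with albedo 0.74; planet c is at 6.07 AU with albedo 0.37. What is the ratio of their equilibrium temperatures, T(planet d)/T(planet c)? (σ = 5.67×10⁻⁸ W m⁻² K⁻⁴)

T₁/T₂ ≈ 1.213

T_eq = [S₀(1−A)/(4σd²)]^(1/4), so T ∝ (1−A)^(1/4) / √d.
T₁ = [1361×0.26/(4×5.67×10⁻⁸×2.65²)]^(1/4) = 122.09 K.
T₂ = [1361×0.63/(4×5.67×10⁻⁸×6.07²)]^(1/4) = 100.65 K.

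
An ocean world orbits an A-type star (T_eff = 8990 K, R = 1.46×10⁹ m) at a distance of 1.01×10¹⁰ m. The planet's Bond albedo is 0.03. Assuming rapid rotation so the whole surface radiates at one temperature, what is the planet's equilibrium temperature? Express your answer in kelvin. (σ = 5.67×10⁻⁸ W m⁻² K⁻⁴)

T_eq ≈ 2400 K

L = 4πR_⋆²σT_⋆⁴ = 4π(1.46×10⁹)² × 5.67×10⁻⁸ × (8990)⁴ = 9.92×10²⁷ W.
S = L/(4πd²) = 7.74×10⁶ W m⁻².
Energy balance: absorbed = emitted ⇒ πR²·S(1−A) = 4πR²·σT_eq⁴, so T_eq⁴ = S(1−A)/(4σ).
T_eq = [7.74×10⁶ × 0.97 / (4 × 5.67×10⁻⁸)]^(1/4) = (3.31×10¹³)^(1/4) = 2400 K.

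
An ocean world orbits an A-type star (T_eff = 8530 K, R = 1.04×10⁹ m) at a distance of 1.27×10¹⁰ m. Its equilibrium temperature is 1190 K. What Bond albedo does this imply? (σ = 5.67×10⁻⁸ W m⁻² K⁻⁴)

A ≈ 0.77

L = 4πR_⋆²σT_⋆⁴ = 4π(1.04×10⁹)² × 5.67×10⁻⁸ × (8530)⁴ = 4.08×10²⁷ W.
S = L/(4πd²) = 2.01×10⁶ W m⁻².
From T_eq⁴ = S(1−A)/(4σ): 1−A = 4σT_eq⁴/S.
1−A = 4 × 5.67×10⁻⁸ × (1190)⁴ / 2.01×10⁶ = 0.226.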